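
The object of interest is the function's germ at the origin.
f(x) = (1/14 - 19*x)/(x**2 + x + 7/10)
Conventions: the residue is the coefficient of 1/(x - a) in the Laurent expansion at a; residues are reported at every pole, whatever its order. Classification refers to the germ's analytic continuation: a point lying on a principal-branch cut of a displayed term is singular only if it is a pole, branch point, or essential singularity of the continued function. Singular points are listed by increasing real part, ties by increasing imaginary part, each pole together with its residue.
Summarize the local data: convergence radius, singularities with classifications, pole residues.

Radius of convergence at 0: (1/10)*sqrt(70).
At (-1/2) - ((3/10)*sqrt(5))*i: a pole of order 1; residue (-19/2) + ((67/21)*sqrt(5))*i.
At (-1/2) + ((3/10)*sqrt(5))*i: a pole of order 1; residue (-19/2) - ((67/21)*sqrt(5))*i.

Denominator factor (x**2 + x + 7/10): discriminant -9/5, complex-conjugate roots (-1/2) + ((3/10)*sqrt(5))*i and (-1/2) - ((3/10)*sqrt(5))*i; poles of order 1, moduli (1/10)*sqrt(70) and (1/10)*sqrt(70).
The radius of convergence is the smallest modulus among the singular points: (1/10)*sqrt(70).
The factor x**2 + x + 7/10 splits as (x - a)(x - a') with a = (-1/2) - ((3/10)*sqrt(5))*i, a' = (-1/2) + ((3/10)*sqrt(5))*i. At the order-1 pole a set g(x) = (x - a)*f(x) = [1/14 - 19*x] / (x - a').
Simple pole: residue = g(a) at a = (-1/2) - ((3/10)*sqrt(5))*i, which is (-19/2) + ((67/21)*sqrt(5))*i.
The factor x**2 + x + 7/10 splits as (x - a)(x - a') with a = (-1/2) + ((3/10)*sqrt(5))*i, a' = (-1/2) - ((3/10)*sqrt(5))*i. At the order-1 pole a set g(x) = (x - a)*f(x) = [1/14 - 19*x] / (x - a').
Simple pole: residue = g(a) at a = (-1/2) + ((3/10)*sqrt(5))*i, which is (-19/2) - ((67/21)*sqrt(5))*i.
List the singular points by increasing real part (a conjugate pair: the negative imaginary part first).


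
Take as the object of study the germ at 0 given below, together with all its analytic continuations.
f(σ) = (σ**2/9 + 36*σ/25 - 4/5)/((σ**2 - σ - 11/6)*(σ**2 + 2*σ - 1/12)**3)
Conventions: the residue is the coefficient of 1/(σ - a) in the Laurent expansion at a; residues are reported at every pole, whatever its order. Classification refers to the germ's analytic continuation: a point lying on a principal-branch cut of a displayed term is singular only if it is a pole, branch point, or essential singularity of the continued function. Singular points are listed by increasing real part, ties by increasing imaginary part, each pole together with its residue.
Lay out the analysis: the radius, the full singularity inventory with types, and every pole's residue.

Radius of convergence at 0: -1 + (1/6)*sqrt(39).
At -1 - (1/6)*sqrt(39): a pole of order 3; residue 28540576/101164095 - (292792634/666772550145)*sqrt(39).
At 1/2 - (5/6)*sqrt(3): a pole of order 1; residue -28540576/101164095 - (1244268032/7587307125)*sqrt(3).
At -1 + (1/6)*sqrt(39): a pole of order 3; residue 28540576/101164095 + (292792634/666772550145)*sqrt(39).
At 1/2 + (5/6)*sqrt(3): a pole of order 1; residue -28540576/101164095 + (1244268032/7587307125)*sqrt(3).

Denominator factor (σ**2 + 2*σ - 1/12)^3: discriminant 13/3, real irrational roots -1 + (1/6)*sqrt(39) and -1 - (1/6)*sqrt(39); poles of order 3, moduli -1 + (1/6)*sqrt(39) and 1 + (1/6)*sqrt(39).
Denominator factor (σ**2 - σ - 11/6): discriminant 25/3, real irrational roots 1/2 + (5/6)*sqrt(3) and 1/2 - (5/6)*sqrt(3); poles of order 1, moduli 1/2 + (5/6)*sqrt(3) and -1/2 + (5/6)*sqrt(3).
The radius of convergence is the smallest modulus among the singular points: -1 + (1/6)*sqrt(39).
The factor σ**2 + 2*σ - 1/12 splits as (σ - a)(σ - a') with a = -1 - (1/6)*sqrt(39), a' = -1 + (1/6)*sqrt(39). At the order-3 pole a set g(σ) = (σ - a)^3*f(σ) = [(σ**2/9 + 36*σ/25 - 4/5)/(σ**2 - σ - 11/6)] / (σ - a')^3.
Order-3 pole: residue = g''(a)/2; g''(-1 - (1/6)*sqrt(39)) = 57081152/101164095 - (585585268/666772550145)*sqrt(39), so the residue is 28540576/101164095 - (292792634/666772550145)*sqrt(39).
The factor σ**2 - σ - 11/6 splits as (σ - a)(σ - a') with a = 1/2 - (5/6)*sqrt(3), a' = 1/2 + (5/6)*sqrt(3). At the order-1 pole a set g(σ) = (σ - a)*f(σ) = [(σ**2/9 + 36*σ/25 - 4/5)/(σ**2 + 2*σ - 1/12)**3] / (σ - a').
Simple pole: residue = g(a) at a = 1/2 - (5/6)*sqrt(3), which is -28540576/101164095 - (1244268032/7587307125)*sqrt(3).
The factor σ**2 + 2*σ - 1/12 splits as (σ - a)(σ - a') with a = -1 + (1/6)*sqrt(39), a' = -1 - (1/6)*sqrt(39). At the order-3 pole a set g(σ) = (σ - a)^3*f(σ) = [(σ**2/9 + 36*σ/25 - 4/5)/(σ**2 - σ - 11/6)] / (σ - a')^3.
Order-3 pole: residue = g''(a)/2; g''(-1 + (1/6)*sqrt(39)) = 57081152/101164095 + (585585268/666772550145)*sqrt(39), so the residue is 28540576/101164095 + (292792634/666772550145)*sqrt(39).
The factor σ**2 - σ - 11/6 splits as (σ - a)(σ - a') with a = 1/2 + (5/6)*sqrt(3), a' = 1/2 - (5/6)*sqrt(3). At the order-1 pole a set g(σ) = (σ - a)*f(σ) = [(σ**2/9 + 36*σ/25 - 4/5)/(σ**2 + 2*σ - 1/12)**3] / (σ - a').
Simple pole: residue = g(a) at a = 1/2 + (5/6)*sqrt(3), which is -28540576/101164095 + (1244268032/7587307125)*sqrt(3).
List the singular points by increasing real part (a conjugate pair: the negative imaginary part first).


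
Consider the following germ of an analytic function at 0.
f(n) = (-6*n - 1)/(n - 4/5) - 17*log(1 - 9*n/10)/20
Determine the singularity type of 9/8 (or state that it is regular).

The point is a regular point.

Denominator factors: n - 4/5 = 13/40 at n = 9/8 — none vanishes.
Branch term log(1 - n/(10/9)): argument at 9/8 is -1/80, nonzero, so 9/8 is not its branch point (a point on a principal cut is still regular for the continued germ).
So the germ continues analytically to 9/8.


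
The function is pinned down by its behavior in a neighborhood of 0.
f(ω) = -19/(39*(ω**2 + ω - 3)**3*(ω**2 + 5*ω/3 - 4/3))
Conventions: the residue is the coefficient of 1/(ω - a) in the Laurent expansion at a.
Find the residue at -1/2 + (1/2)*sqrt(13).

The residue is 7087/351 - (4322158/771147)*sqrt(13).

The factor ω**2 + ω - 3 splits as (ω - a)(ω - a') with a = -1/2 + (1/2)*sqrt(13), a' = -1/2 - (1/2)*sqrt(13). At the order-3 pole a set g(ω) = (ω - a)^3*f(ω) = [-19/(39*(ω**2 + 5*ω/3 - 4/3))] / (ω - a')^3.
Order-3 pole: residue = g''(a)/2; g''(-1/2 + (1/2)*sqrt(13)) = 14174/351 - (8644316/771147)*sqrt(13), so the residue is 7087/351 - (4322158/771147)*sqrt(13).


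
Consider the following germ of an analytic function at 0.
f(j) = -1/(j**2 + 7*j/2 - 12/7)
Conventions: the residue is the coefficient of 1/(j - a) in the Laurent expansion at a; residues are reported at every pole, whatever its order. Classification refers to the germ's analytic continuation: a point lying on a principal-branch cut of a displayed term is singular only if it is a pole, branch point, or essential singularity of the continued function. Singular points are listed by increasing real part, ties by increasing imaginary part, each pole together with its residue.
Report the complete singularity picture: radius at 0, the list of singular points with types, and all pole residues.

Denominator factor (j**2 + 7*j/2 - 12/7): discriminant 535/28, real irrational roots -7/4 + (1/28)*sqrt(3745) and -7/4 - (1/28)*sqrt(3745); poles of order 1, moduli -7/4 + (1/28)*sqrt(3745) and 7/4 + (1/28)*sqrt(3745).
The radius of convergence is the smallest modulus among the singular points: -7/4 + (1/28)*sqrt(3745).
The factor j**2 + 7*j/2 - 12/7 splits as (j - a)(j - a') with a = -7/4 - (1/28)*sqrt(3745), a' = -7/4 + (1/28)*sqrt(3745). At the order-1 pole a set g(j) = (j - a)*f(j) = [-1] / (j - a').
Simple pole: residue = g(a) at a = -7/4 - (1/28)*sqrt(3745), which is (2/535)*sqrt(3745).
The factor j**2 + 7*j/2 - 12/7 splits as (j - a)(j - a') with a = -7/4 + (1/28)*sqrt(3745), a' = -7/4 - (1/28)*sqrt(3745). At the order-1 pole a set g(j) = (j - a)*f(j) = [-1] / (j - a').
Simple pole: residue = g(a) at a = -7/4 + (1/28)*sqrt(3745), which is -(2/535)*sqrt(3745).
List the singular points by increasing real part (a conjugate pair: the negative imaginary part first).

Radius of convergence at 0: -7/4 + (1/28)*sqrt(3745).
At -7/4 - (1/28)*sqrt(3745): a pole of order 1; residue (2/535)*sqrt(3745).
At -7/4 + (1/28)*sqrt(3745): a pole of order 1; residue -(2/535)*sqrt(3745).


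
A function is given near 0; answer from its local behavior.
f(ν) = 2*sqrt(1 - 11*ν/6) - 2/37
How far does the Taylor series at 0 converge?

Branch term (2)*sqrt(1 - ν/(6/11)): its argument vanishes at ν = 6/11, a square-root branch point, modulus 6/11.
The radius of convergence is the smallest modulus among the singular points: 6/11.

The radius of convergence is 6/11.


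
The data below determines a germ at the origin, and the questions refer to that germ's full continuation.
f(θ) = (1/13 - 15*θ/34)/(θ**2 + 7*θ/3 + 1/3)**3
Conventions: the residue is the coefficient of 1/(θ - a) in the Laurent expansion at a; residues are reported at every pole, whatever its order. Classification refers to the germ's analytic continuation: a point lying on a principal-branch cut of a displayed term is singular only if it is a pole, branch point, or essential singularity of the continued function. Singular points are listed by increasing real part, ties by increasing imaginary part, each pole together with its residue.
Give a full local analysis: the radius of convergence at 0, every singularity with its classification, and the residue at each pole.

Denominator factor (θ**2 + 7*θ/3 + 1/3)^3: discriminant 37/9, real irrational roots -7/6 + (1/6)*sqrt(37) and -7/6 - (1/6)*sqrt(37); poles of order 3, moduli 7/6 - (1/6)*sqrt(37) and 7/6 + (1/6)*sqrt(37).
The radius of convergence is the smallest modulus among the singular points: 7/6 - (1/6)*sqrt(37).
The factor θ**2 + 7*θ/3 + 1/3 splits as (θ - a)(θ - a') with a = -7/6 - (1/6)*sqrt(37), a' = -7/6 + (1/6)*sqrt(37). At the order-3 pole a set g(θ) = (θ - a)^3*f(θ) = [1/13 - 15*θ/34] / (θ - a')^3.
Order-3 pole: residue = g''(a)/2; g''(-7/6 - (1/6)*sqrt(37)) = -(381267/11194313)*sqrt(37), so the residue is -(381267/22388626)*sqrt(37).
The factor θ**2 + 7*θ/3 + 1/3 splits as (θ - a)(θ - a') with a = -7/6 + (1/6)*sqrt(37), a' = -7/6 - (1/6)*sqrt(37). At the order-3 pole a set g(θ) = (θ - a)^3*f(θ) = [1/13 - 15*θ/34] / (θ - a')^3.
Order-3 pole: residue = g''(a)/2; g''(-7/6 + (1/6)*sqrt(37)) = (381267/11194313)*sqrt(37), so the residue is (381267/22388626)*sqrt(37).
List the singular points by increasing real part (a conjugate pair: the negative imaginary part first).

Radius of convergence at 0: 7/6 - (1/6)*sqrt(37).
At -7/6 - (1/6)*sqrt(37): a pole of order 3; residue -(381267/22388626)*sqrt(37).
At -7/6 + (1/6)*sqrt(37): a pole of order 3; residue (381267/22388626)*sqrt(37).


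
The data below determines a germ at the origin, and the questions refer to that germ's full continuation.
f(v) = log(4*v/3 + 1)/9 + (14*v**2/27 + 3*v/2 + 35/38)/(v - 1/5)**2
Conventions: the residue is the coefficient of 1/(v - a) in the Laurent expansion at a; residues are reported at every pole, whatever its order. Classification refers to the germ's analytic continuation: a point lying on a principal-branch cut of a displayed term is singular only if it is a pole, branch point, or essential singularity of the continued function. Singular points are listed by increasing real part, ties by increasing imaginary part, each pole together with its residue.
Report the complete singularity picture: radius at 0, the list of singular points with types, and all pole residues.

Radius of convergence at 0: 1/5.
At -3/4: a logarithmic branch point.
At 1/5: a pole of order 2; residue 461/270.

Denominator factor (v - 1/5)^2: pole of order 2 at 1/5, modulus 1/5.
Branch term (1/9)*log(1 - v/(-3/4)): its argument vanishes at v = -3/4, a logarithmic branch point, modulus 3/4.
The radius of convergence is the smallest modulus among the singular points: 1/5.
The branch term is analytic at 1/5 and contributes nothing to the residue; only the rational part matters.
At the order-2 pole 1/5 set g(v) = (v - (1/5))^2*(rational part) = 14*v**2/27 + 3*v/2 + 35/38.
Order-2 pole: residue = g'(a); g'(1/5) = 461/270, so the residue is 461/270.
List the singular points by increasing real part (a conjugate pair: the negative imaginary part first).


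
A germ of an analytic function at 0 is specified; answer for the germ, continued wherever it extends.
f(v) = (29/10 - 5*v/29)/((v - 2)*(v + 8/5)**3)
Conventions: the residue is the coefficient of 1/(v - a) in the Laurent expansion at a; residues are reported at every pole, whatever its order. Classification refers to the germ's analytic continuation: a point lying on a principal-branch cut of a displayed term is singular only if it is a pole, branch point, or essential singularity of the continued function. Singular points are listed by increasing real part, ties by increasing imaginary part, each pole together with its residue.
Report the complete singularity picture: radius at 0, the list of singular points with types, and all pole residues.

Radius of convergence at 0: 8/5.
At -8/5: a pole of order 3; residue -6175/112752.
At 2: a pole of order 1; residue 6175/112752.

Denominator factor (v - 2): pole of order 1 at 2, modulus 2.
Denominator factor (v + 8/5)^3: pole of order 3 at -8/5, modulus 8/5.
The radius of convergence is the smallest modulus among the singular points: 8/5.
At the order-3 pole -8/5 set g(v) = (v - (-8/5))^3*f(v) = (29/10 - 5*v/29)/(v - 2).
Order-3 pole: residue = g''(a)/2; g''(-8/5) = -6175/56376, so the residue is -6175/112752.
At the order-1 pole 2 set g(v) = (v - (2))*f(v) = (29/10 - 5*v/29)/(v + 8/5)**3.
Simple pole: residue = g(a) at a = 2, which is 6175/112752.
List the singular points by increasing real part (a conjugate pair: the negative imaginary part first).


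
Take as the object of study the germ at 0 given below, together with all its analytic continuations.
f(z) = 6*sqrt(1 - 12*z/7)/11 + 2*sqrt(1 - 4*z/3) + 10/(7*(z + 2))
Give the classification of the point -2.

The denominator factor z + 2 vanishes at -2 and appears to the power 1; the numerator there equals 10/7, nonzero, and no other factor vanishes.
The branch terms are analytic at this point.
Hence a pole whose order is the multiplicity, 1.

The point is a pole of order 1.


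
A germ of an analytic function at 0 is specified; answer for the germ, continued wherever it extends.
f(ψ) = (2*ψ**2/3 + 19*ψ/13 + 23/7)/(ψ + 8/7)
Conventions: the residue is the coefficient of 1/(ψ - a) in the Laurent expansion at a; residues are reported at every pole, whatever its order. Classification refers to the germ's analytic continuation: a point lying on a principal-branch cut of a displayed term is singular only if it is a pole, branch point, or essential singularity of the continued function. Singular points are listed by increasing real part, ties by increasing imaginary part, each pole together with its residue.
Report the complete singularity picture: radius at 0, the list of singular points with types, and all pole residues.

Radius of convergence at 0: 8/7.
At -8/7: a pole of order 1; residue 4751/1911.

Denominator factor (ψ + 8/7): pole of order 1 at -8/7, modulus 8/7.
The radius of convergence is the smallest modulus among the singular points: 8/7.
At the order-1 pole -8/7 set g(ψ) = (ψ - (-8/7))*f(ψ) = 2*ψ**2/3 + 19*ψ/13 + 23/7.
Simple pole: residue = g(a) at a = -8/7, which is 4751/1911.


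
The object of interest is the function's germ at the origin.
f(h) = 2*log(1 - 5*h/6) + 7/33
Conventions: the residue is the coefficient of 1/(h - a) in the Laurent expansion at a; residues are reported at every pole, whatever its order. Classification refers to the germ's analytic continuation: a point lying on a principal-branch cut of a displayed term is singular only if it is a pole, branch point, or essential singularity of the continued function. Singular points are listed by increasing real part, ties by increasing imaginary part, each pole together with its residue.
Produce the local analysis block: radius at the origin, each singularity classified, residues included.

Radius of convergence at 0: 6/5.
At 6/5: a logarithmic branch point.

Branch term (2)*log(1 - h/(6/5)): its argument vanishes at h = 6/5, a logarithmic branch point, modulus 6/5.
The radius of convergence is the smallest modulus among the singular points: 6/5.


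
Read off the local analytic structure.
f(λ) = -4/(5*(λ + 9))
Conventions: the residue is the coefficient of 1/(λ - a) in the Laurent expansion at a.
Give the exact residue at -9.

At the order-1 pole -9 set g(λ) = (λ - (-9))*f(λ) = -4/5.
Simple pole: residue = g(a) at a = -9, which is -4/5.

The residue is -4/5.


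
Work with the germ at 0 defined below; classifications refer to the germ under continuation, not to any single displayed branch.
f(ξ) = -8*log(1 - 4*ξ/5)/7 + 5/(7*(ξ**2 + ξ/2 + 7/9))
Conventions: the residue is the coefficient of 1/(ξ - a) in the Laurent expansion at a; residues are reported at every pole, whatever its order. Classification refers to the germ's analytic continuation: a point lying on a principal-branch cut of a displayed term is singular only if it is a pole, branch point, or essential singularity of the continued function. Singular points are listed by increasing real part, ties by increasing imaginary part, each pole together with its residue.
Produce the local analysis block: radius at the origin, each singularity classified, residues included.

Radius of convergence at 0: (1/3)*sqrt(7).
At (-1/4) - ((1/12)*sqrt(103))*i: a pole of order 1; residue ((30/721)*sqrt(103))*i.
At (-1/4) + ((1/12)*sqrt(103))*i: a pole of order 1; residue -((30/721)*sqrt(103))*i.
At 5/4: a logarithmic branch point.

Denominator factor (ξ**2 + ξ/2 + 7/9): discriminant -103/36, complex-conjugate roots (-1/4) + ((1/12)*sqrt(103))*i and (-1/4) - ((1/12)*sqrt(103))*i; poles of order 1, moduli (1/3)*sqrt(7) and (1/3)*sqrt(7).
Branch term (-8/7)*log(1 - ξ/(5/4)): its argument vanishes at ξ = 5/4, a logarithmic branch point, modulus 5/4.
The radius of convergence is the smallest modulus among the singular points: (1/3)*sqrt(7).
The branch term is analytic at (-1/4) - ((1/12)*sqrt(103))*i and contributes nothing to the residue; only the rational part matters.
The factor ξ**2 + ξ/2 + 7/9 splits as (ξ - a)(ξ - a') with a = (-1/4) - ((1/12)*sqrt(103))*i, a' = (-1/4) + ((1/12)*sqrt(103))*i. At the order-1 pole a set g(ξ) = (ξ - a)*(rational part) = [5/7] / (ξ - a').
Simple pole: residue = g(a) at a = (-1/4) - ((1/12)*sqrt(103))*i, which is ((30/721)*sqrt(103))*i.
The branch term is analytic at (-1/4) + ((1/12)*sqrt(103))*i and contributes nothing to the residue; only the rational part matters.
The factor ξ**2 + ξ/2 + 7/9 splits as (ξ - a)(ξ - a') with a = (-1/4) + ((1/12)*sqrt(103))*i, a' = (-1/4) - ((1/12)*sqrt(103))*i. At the order-1 pole a set g(ξ) = (ξ - a)*(rational part) = [5/7] / (ξ - a').
Simple pole: residue = g(a) at a = (-1/4) + ((1/12)*sqrt(103))*i, which is -((30/721)*sqrt(103))*i.
List the singular points by increasing real part (a conjugate pair: the negative imaginary part first).


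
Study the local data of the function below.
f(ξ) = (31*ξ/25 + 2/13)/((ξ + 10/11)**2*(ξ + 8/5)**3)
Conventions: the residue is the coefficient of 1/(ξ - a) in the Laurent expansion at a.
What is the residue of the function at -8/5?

The residue is -224652835/13553384.

At the order-3 pole -8/5 set g(ξ) = (ξ - (-8/5))^3*f(ξ) = (31*ξ/25 + 2/13)/(ξ + 10/11)**2.
Order-3 pole: residue = g''(a)/2; g''(-8/5) = -224652835/6776692, so the residue is -224652835/13553384.


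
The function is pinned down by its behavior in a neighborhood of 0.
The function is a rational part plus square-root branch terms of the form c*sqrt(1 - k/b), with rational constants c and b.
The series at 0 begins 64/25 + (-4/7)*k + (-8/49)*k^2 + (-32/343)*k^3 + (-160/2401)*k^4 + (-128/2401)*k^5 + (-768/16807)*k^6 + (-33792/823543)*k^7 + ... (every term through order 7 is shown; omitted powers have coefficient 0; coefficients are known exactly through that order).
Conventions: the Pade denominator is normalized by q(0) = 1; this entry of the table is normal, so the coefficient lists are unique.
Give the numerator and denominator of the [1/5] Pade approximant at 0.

The Pade approximant has numerator coefficients [64/25, -4506662092/2000803525]; denominator coefficients [1, -52552278/80032141, -46384300/560224987, -93786800/3921574909, -233823600/27451024363, -74449600/27451024363].

Taylor coefficients needed (read off): a_0 = 64/25, a_1 = -4/7, a_2 = -8/49, a_3 = -32/343, a_4 = -160/2401, a_5 = -128/2401, a_6 = -768/16807.
Write the denominator as Q(k) = 1 + q1*k + q2*k^2 + q3*k^3 + q4*k^4 + q5*k^5. Requiring Q*f - P = O(k^7) with deg P <= 1 kills the coefficients of k^2..k^6 in Q*f:
  k^2: a_2 + q1*a_1 + q2*a_0 = 0, i.e. -8/49 + (-4/7)*q1 + (64/25)*q2 = 0.
  k^3: a_3 + q1*a_2 + q2*a_1 + q3*a_0 = 0, i.e. -32/343 + (-8/49)*q1 + (-4/7)*q2 + (64/25)*q3 = 0.
  k^4: a_4 + q1*a_3 + q2*a_2 + q3*a_1 + q4*a_0 = 0, i.e. -160/2401 + (-32/343)*q1 + (-8/49)*q2 + (-4/7)*q3 + (64/25)*q4 = 0.
  k^5: a_5 + q1*a_4 + q2*a_3 + q3*a_2 + q4*a_1 + q5*a_0 = 0, i.e. -128/2401 + (-160/2401)*q1 + (-32/343)*q2 + (-8/49)*q3 + (-4/7)*q4 + (64/25)*q5 = 0.
  k^6: a_6 + q1*a_5 + q2*a_4 + q3*a_3 + q4*a_2 + q5*a_1 = 0, i.e. -768/16807 + (-128/2401)*q1 + (-160/2401)*q2 + (-32/343)*q3 + (-8/49)*q4 + (-4/7)*q5 = 0.
Solving this linear system: q1 = -52552278/80032141, q2 = -46384300/560224987, q3 = -93786800/3921574909, q4 = -233823600/27451024363, q5 = -74449600/27451024363.
The numerator is Q*f truncated at degree 1: P0 = a_0 = 64/25; P1 = a_1 + q1*a_0 = -4506662092/2000803525.


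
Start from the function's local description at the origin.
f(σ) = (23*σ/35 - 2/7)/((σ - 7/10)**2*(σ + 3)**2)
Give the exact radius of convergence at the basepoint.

The radius of convergence is 7/10.

Denominator factor (σ - 7/10)^2: pole of order 2 at 7/10, modulus 7/10.
Denominator factor (σ + 3)^2: pole of order 2 at -3, modulus 3.
The radius of convergence is the smallest modulus among the singular points: 7/10.


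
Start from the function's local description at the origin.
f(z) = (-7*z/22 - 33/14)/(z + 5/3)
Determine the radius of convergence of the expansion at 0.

The radius of convergence is 5/3.

Denominator factor (z + 5/3): pole of order 1 at -5/3, modulus 5/3.
The radius of convergence is the smallest modulus among the singular points: 5/3.


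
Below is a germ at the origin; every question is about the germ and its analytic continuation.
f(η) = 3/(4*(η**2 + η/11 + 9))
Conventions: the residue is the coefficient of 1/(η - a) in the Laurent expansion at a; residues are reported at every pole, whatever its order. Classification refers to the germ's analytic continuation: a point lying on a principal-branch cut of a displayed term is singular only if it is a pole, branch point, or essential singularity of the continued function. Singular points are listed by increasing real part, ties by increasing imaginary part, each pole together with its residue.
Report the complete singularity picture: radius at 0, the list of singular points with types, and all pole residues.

Denominator factor (η**2 + η/11 + 9): discriminant -4355/121, complex-conjugate roots (-1/22) + ((1/22)*sqrt(4355))*i and (-1/22) - ((1/22)*sqrt(4355))*i; poles of order 1, moduli 3 and 3.
The radius of convergence is the smallest modulus among the singular points: 3.
The factor η**2 + η/11 + 9 splits as (η - a)(η - a') with a = (-1/22) - ((1/22)*sqrt(4355))*i, a' = (-1/22) + ((1/22)*sqrt(4355))*i. At the order-1 pole a set g(η) = (η - a)*f(η) = [3/4] / (η - a').
Simple pole: residue = g(a) at a = (-1/22) - ((1/22)*sqrt(4355))*i, which is ((33/17420)*sqrt(4355))*i.
The factor η**2 + η/11 + 9 splits as (η - a)(η - a') with a = (-1/22) + ((1/22)*sqrt(4355))*i, a' = (-1/22) - ((1/22)*sqrt(4355))*i. At the order-1 pole a set g(η) = (η - a)*f(η) = [3/4] / (η - a').
Simple pole: residue = g(a) at a = (-1/22) + ((1/22)*sqrt(4355))*i, which is -((33/17420)*sqrt(4355))*i.
List the singular points by increasing real part (a conjugate pair: the negative imaginary part first).

Radius of convergence at 0: 3.
At (-1/22) - ((1/22)*sqrt(4355))*i: a pole of order 1; residue ((33/17420)*sqrt(4355))*i.
At (-1/22) + ((1/22)*sqrt(4355))*i: a pole of order 1; residue -((33/17420)*sqrt(4355))*i.


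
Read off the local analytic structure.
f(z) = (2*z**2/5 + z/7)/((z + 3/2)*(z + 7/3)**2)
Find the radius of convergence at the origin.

Denominator factor (z + 7/3)^2: pole of order 2 at -7/3, modulus 7/3.
Denominator factor (z + 3/2): pole of order 1 at -3/2, modulus 3/2.
The radius of convergence is the smallest modulus among the singular points: 3/2.

The radius of convergence is 3/2.


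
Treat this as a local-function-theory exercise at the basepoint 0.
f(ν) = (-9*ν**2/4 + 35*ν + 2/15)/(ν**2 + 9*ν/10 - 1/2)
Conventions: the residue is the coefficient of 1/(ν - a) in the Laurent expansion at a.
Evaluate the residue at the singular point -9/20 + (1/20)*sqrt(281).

The factor ν**2 + 9*ν/10 - 1/2 splits as (ν - a)(ν - a') with a = -9/20 + (1/20)*sqrt(281), a' = -9/20 - (1/20)*sqrt(281). At the order-1 pole a set g(ν) = (ν - a)*f(ν) = [-9*ν**2/4 + 35*ν + 2/15] / (ν - a').
Simple pole: residue = g(a) at a = -9/20 + (1/20)*sqrt(281), which is 1481/80 - (42367/67440)*sqrt(281).

The residue is 1481/80 - (42367/67440)*sqrt(281).


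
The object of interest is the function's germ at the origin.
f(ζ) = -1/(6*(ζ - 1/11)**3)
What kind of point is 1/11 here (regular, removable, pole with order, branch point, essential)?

The denominator factor ζ - 1/11 vanishes at 1/11 and appears to the power 3; the numerator there equals -1/6, nonzero, and no other factor vanishes.
Hence a pole whose order is the multiplicity, 3.

The point is a pole of order 3.


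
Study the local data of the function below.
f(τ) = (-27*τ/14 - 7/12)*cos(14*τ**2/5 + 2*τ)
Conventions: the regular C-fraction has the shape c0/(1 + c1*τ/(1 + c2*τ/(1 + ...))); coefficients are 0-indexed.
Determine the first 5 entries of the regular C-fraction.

The regular C-fraction coefficients are [-7/12, -162/49, 15523/3969, -6525869/6286815, -17976745584/10336843315].

Taylor coefficients (expand at 0): a_0 = -7/12, a_1 = -27/14, a_2 = 7/6, a_3 = 748/105, a_4 = 2857/225.
c0 = a_0 = -7/12. Peel one level at a time: if S = 1 + c*τ/S' with S'(0) = 1, then c is the τ-coefficient of S and S' = c*τ/(S - 1).
S_1 = c0/f = 1 + (-162/49)*τ + (31046/2401)*τ^2 + ...; c1 = -162/49.
S_2 = c1*τ/(S_1 - 1) = 1 + (15523/3969)*τ + (133181/32805)*τ^2 + ...; c2 = 15523/3969.
S_3 = c2*τ/(S_2 - 1) = 1 + (-6525869/6286815)*τ + (-32624464208/18072264675)*τ^2 + ...; c3 = -6525869/6286815.
S_4 = c3*τ/(S_3 - 1) = 1 + (-17976745584/10336843315)*τ + ...; c4 = -17976745584/10336843315.


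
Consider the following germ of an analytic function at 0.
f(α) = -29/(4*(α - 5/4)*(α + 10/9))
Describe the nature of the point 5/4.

The point is a pole of order 1.

The denominator factor α - 5/4 vanishes at 5/4 and appears to the power 1; the numerator there equals -29/4, nonzero, and no other factor vanishes.
Hence a pole whose order is the multiplicity, 1.


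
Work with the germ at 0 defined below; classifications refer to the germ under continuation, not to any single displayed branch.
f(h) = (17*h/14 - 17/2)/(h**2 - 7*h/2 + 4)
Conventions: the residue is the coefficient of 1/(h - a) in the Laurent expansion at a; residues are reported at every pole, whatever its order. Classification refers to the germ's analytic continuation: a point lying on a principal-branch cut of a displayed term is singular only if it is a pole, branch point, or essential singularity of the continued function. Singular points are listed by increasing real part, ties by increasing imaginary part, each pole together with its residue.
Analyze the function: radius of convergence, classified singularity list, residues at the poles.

Radius of convergence at 0: 2.
At (7/4) - ((1/4)*sqrt(15))*i: a pole of order 1; residue (17/28) - ((17/20)*sqrt(15))*i.
At (7/4) + ((1/4)*sqrt(15))*i: a pole of order 1; residue (17/28) + ((17/20)*sqrt(15))*i.

Denominator factor (h**2 - 7*h/2 + 4): discriminant -15/4, complex-conjugate roots (7/4) + ((1/4)*sqrt(15))*i and (7/4) - ((1/4)*sqrt(15))*i; poles of order 1, moduli 2 and 2.
The radius of convergence is the smallest modulus among the singular points: 2.
The factor h**2 - 7*h/2 + 4 splits as (h - a)(h - a') with a = (7/4) - ((1/4)*sqrt(15))*i, a' = (7/4) + ((1/4)*sqrt(15))*i. At the order-1 pole a set g(h) = (h - a)*f(h) = [17*h/14 - 17/2] / (h - a').
Simple pole: residue = g(a) at a = (7/4) - ((1/4)*sqrt(15))*i, which is (17/28) - ((17/20)*sqrt(15))*i.
The factor h**2 - 7*h/2 + 4 splits as (h - a)(h - a') with a = (7/4) + ((1/4)*sqrt(15))*i, a' = (7/4) - ((1/4)*sqrt(15))*i. At the order-1 pole a set g(h) = (h - a)*f(h) = [17*h/14 - 17/2] / (h - a').
Simple pole: residue = g(a) at a = (7/4) + ((1/4)*sqrt(15))*i, which is (17/28) + ((17/20)*sqrt(15))*i.
List the singular points by increasing real part (a conjugate pair: the negative imaginary part first).


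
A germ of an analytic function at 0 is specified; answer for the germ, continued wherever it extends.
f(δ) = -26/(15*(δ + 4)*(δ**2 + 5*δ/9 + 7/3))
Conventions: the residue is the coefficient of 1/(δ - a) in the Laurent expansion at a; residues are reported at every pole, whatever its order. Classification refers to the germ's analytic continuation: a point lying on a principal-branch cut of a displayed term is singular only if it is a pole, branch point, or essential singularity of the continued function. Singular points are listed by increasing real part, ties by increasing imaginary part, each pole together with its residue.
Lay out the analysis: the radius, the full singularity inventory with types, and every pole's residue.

Denominator factor (δ**2 + 5*δ/9 + 7/3): discriminant -731/81, complex-conjugate roots (-5/18) + ((1/18)*sqrt(731))*i and (-5/18) - ((1/18)*sqrt(731))*i; poles of order 1, moduli (1/3)*sqrt(21) and (1/3)*sqrt(21).
Denominator factor (δ + 4): pole of order 1 at -4, modulus 4.
The radius of convergence is the smallest modulus among the singular points: (1/3)*sqrt(21).
At the order-1 pole -4 set g(δ) = (δ - (-4))*f(δ) = -26/(15*(δ**2 + 5*δ/9 + 7/3)).
Simple pole: residue = g(a) at a = -4, which is -78/725.
The factor δ**2 + 5*δ/9 + 7/3 splits as (δ - a)(δ - a') with a = (-5/18) - ((1/18)*sqrt(731))*i, a' = (-5/18) + ((1/18)*sqrt(731))*i. At the order-1 pole a set g(δ) = (δ - a)*f(δ) = [-26/(15*(δ + 4))] / (δ - a').
Simple pole: residue = g(a) at a = (-5/18) - ((1/18)*sqrt(731))*i, which is (39/725) - ((2613/529975)*sqrt(731))*i.
The factor δ**2 + 5*δ/9 + 7/3 splits as (δ - a)(δ - a') with a = (-5/18) + ((1/18)*sqrt(731))*i, a' = (-5/18) - ((1/18)*sqrt(731))*i. At the order-1 pole a set g(δ) = (δ - a)*f(δ) = [-26/(15*(δ + 4))] / (δ - a').
Simple pole: residue = g(a) at a = (-5/18) + ((1/18)*sqrt(731))*i, which is (39/725) + ((2613/529975)*sqrt(731))*i.
List the singular points by increasing real part (a conjugate pair: the negative imaginary part first).

Radius of convergence at 0: (1/3)*sqrt(21).
At -4: a pole of order 1; residue -78/725.
At (-5/18) - ((1/18)*sqrt(731))*i: a pole of order 1; residue (39/725) - ((2613/529975)*sqrt(731))*i.
At (-5/18) + ((1/18)*sqrt(731))*i: a pole of order 1; residue (39/725) + ((2613/529975)*sqrt(731))*i.


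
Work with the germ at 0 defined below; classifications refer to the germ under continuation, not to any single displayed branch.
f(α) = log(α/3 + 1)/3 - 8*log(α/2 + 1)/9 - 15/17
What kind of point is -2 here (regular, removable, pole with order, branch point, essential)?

The term (-8/9)*log(1 - α/(-2)) has argument 1 - -2/(-2) = 0 at -2: a logarithmic (infinitely-sheeted) branch point; the remaining terms are analytic or single-valued there.

The point is a logarithmic branch point.


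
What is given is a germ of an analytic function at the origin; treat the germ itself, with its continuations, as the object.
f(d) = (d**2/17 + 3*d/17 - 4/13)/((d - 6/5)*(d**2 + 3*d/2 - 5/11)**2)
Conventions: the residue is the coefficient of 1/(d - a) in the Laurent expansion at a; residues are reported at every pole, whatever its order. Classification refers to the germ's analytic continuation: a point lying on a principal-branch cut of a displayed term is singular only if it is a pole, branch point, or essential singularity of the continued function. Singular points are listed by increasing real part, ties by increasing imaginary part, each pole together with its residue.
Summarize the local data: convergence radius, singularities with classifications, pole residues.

Denominator factor (d**2 + 3*d/2 - 5/11)^2: discriminant 179/44, real irrational roots -3/4 + (1/44)*sqrt(1969) and -3/4 - (1/44)*sqrt(1969); poles of order 2, moduli -3/4 + (1/44)*sqrt(1969) and 3/4 + (1/44)*sqrt(1969).
Denominator factor (d - 6/5): pole of order 1 at 6/5, modulus 6/5.
The radius of convergence is the smallest modulus among the singular points: -3/4 + (1/44)*sqrt(1969).
The factor d**2 + 3*d/2 - 5/11 splits as (d - a)(d - a') with a = -3/4 - (1/44)*sqrt(1969), a' = -3/4 + (1/44)*sqrt(1969). At the order-2 pole a set g(d) = (d - a)^2*f(d) = [(d**2/17 + 3*d/17 - 4/13)/(d - 6/5)] / (d - a')^2.
Order-2 pole: residue = g'(a); g'(-3/4 - (1/44)*sqrt(1969)) = 93775/129673076 + (359998485/319604232932)*sqrt(1969), so the residue is 93775/129673076 + (359998485/319604232932)*sqrt(1969).
The factor d**2 + 3*d/2 - 5/11 splits as (d - a)(d - a') with a = -3/4 + (1/44)*sqrt(1969), a' = -3/4 - (1/44)*sqrt(1969). At the order-2 pole a set g(d) = (d - a)^2*f(d) = [(d**2/17 + 3*d/17 - 4/13)/(d - 6/5)] / (d - a')^2.
Order-2 pole: residue = g'(a); g'(-3/4 + (1/44)*sqrt(1969)) = 93775/129673076 - (359998485/319604232932)*sqrt(1969), so the residue is 93775/129673076 - (359998485/319604232932)*sqrt(1969).
At the order-1 pole 6/5 set g(d) = (d - (6/5))*f(d) = (d**2/17 + 3*d/17 - 4/13)/(d**2 + 3*d/2 - 5/11)**2.
Simple pole: residue = g(a) at a = 6/5, which is -93775/64836538.
List the singular points by increasing real part (a conjugate pair: the negative imaginary part first).

Radius of convergence at 0: -3/4 + (1/44)*sqrt(1969).
At -3/4 - (1/44)*sqrt(1969): a pole of order 2; residue 93775/129673076 + (359998485/319604232932)*sqrt(1969).
At -3/4 + (1/44)*sqrt(1969): a pole of order 2; residue 93775/129673076 - (359998485/319604232932)*sqrt(1969).
At 6/5: a pole of order 1; residue -93775/64836538.


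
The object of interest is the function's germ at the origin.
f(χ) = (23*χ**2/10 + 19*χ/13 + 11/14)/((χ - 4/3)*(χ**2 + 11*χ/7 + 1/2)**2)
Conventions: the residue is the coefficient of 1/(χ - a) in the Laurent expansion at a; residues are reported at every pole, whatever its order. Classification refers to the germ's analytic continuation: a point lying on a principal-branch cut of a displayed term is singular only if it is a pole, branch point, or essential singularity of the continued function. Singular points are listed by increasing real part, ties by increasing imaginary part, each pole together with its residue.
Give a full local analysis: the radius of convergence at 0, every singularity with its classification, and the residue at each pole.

Denominator factor (χ - 4/3): pole of order 1 at 4/3, modulus 4/3.
Denominator factor (χ**2 + 11*χ/7 + 1/2)^2: discriminant 23/49, real irrational roots -11/14 + (1/14)*sqrt(23) and -11/14 - (1/14)*sqrt(23); poles of order 2, moduli 11/14 - (1/14)*sqrt(23) and 11/14 + (1/14)*sqrt(23).
The radius of convergence is the smallest modulus among the singular points: 11/14 - (1/14)*sqrt(23).
The factor χ**2 + 11*χ/7 + 1/2 splits as (χ - a)(χ - a') with a = -11/14 - (1/14)*sqrt(23), a' = -11/14 + (1/14)*sqrt(23). At the order-2 pole a set g(χ) = (χ - a)^2*f(χ) = [(23*χ**2/10 + 19*χ/13 + 11/14)/(χ - 4/3)] / (χ - a')^2.
Order-2 pole: residue = g'(a); g'(-11/14 - (1/14)*sqrt(23)) = -121401/680485 - (380814861/719953130)*sqrt(23), so the residue is -121401/680485 - (380814861/719953130)*sqrt(23).
The factor χ**2 + 11*χ/7 + 1/2 splits as (χ - a)(χ - a') with a = -11/14 + (1/14)*sqrt(23), a' = -11/14 - (1/14)*sqrt(23). At the order-2 pole a set g(χ) = (χ - a)^2*f(χ) = [(23*χ**2/10 + 19*χ/13 + 11/14)/(χ - 4/3)] / (χ - a')^2.
Order-2 pole: residue = g'(a); g'(-11/14 + (1/14)*sqrt(23)) = -121401/680485 + (380814861/719953130)*sqrt(23), so the residue is -121401/680485 + (380814861/719953130)*sqrt(23).
At the order-1 pole 4/3 set g(χ) = (χ - (4/3))*f(χ) = (23*χ**2/10 + 19*χ/13 + 11/14)/(χ**2 + 11*χ/7 + 1/2)**2.
Simple pole: residue = g(a) at a = 4/3, which is 242802/680485.
List the singular points by increasing real part (a conjugate pair: the negative imaginary part first).

Radius of convergence at 0: 11/14 - (1/14)*sqrt(23).
At -11/14 - (1/14)*sqrt(23): a pole of order 2; residue -121401/680485 - (380814861/719953130)*sqrt(23).
At -11/14 + (1/14)*sqrt(23): a pole of order 2; residue -121401/680485 + (380814861/719953130)*sqrt(23).
At 4/3: a pole of order 1; residue 242802/680485.


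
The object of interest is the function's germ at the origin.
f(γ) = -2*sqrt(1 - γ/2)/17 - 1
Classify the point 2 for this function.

The term (-2/17)*sqrt(1 - γ/(2)) has argument 1 - 2/(2) = 0 at 2: a square-root (algebraic, two-sheeted) branch point; the remaining terms are analytic or single-valued there.

The point is an algebraic (square-root) branch point.


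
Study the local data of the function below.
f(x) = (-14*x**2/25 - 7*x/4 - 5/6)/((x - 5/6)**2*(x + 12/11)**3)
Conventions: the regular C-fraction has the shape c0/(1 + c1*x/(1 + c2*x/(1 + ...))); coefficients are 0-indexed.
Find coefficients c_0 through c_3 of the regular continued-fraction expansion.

Taylor coefficients (expand at 0): a_0 = -1331/1440, a_1 = -9317/5760, a_2 = -336743/135000, a_3 = -3589210537/777600000.
c0 = a_0 = -1331/1440. Peel one level at a time: if S = 1 + c*x/S' with S'(0) = 1, then c is the x-coefficient of S and S' = c*x/(S - 1).
S_1 = c0/f = 1 + (-7/4)*x + (2183/6000)*x^2 + ...; c1 = -7/4.
S_2 = c1*x/(S_1 - 1) = 1 + (2183/10500)*x + (-78638429/165375000)*x^2 + ...; c2 = 2183/10500.
S_3 = c2*x/(S_2 - 1) = 1 + (78638429/34382250)*x + ...; c3 = 78638429/34382250.

The regular C-fraction coefficients are [-1331/1440, -7/4, 2183/10500, 78638429/34382250].


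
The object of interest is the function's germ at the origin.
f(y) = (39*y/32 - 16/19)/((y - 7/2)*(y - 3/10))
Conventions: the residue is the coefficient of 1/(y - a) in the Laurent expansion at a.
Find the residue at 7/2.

At the order-1 pole 7/2 set g(y) = (y - (7/2))*f(y) = (39*y/32 - 16/19)/(y - 3/10).
Simple pole: residue = g(a) at a = 7/2, which is 20815/19456.

The residue is 20815/19456.


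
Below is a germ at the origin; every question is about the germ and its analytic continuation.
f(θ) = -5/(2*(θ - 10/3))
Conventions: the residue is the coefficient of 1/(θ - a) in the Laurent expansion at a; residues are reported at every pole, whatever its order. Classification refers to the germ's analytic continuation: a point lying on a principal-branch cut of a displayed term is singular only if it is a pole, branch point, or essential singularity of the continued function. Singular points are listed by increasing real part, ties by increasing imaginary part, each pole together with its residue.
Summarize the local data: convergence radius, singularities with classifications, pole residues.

Denominator factor (θ - 10/3): pole of order 1 at 10/3, modulus 10/3.
The radius of convergence is the smallest modulus among the singular points: 10/3.
At the order-1 pole 10/3 set g(θ) = (θ - (10/3))*f(θ) = -5/2.
Simple pole: residue = g(a) at a = 10/3, which is -5/2.

Radius of convergence at 0: 10/3.
At 10/3: a pole of order 1; residue -5/2.


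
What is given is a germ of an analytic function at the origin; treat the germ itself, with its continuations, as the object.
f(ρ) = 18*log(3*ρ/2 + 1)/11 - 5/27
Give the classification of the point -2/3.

The term (18/11)*log(1 - ρ/(-2/3)) has argument 1 - -2/3/(-2/3) = 0 at -2/3: a logarithmic (infinitely-sheeted) branch point; the remaining terms are analytic or single-valued there.

The point is a logarithmic branch point.
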